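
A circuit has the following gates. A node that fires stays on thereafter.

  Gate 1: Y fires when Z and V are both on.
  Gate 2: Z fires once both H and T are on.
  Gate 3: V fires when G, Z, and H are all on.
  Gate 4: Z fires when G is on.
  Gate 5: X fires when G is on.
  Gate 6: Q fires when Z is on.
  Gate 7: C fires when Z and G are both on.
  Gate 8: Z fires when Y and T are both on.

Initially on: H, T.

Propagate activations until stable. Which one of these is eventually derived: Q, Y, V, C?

Q

Gate 2: H and T on → Z on.
Gate 6: Z on → Q on.
C would need Z and G (Gate 7), but G never turns on. V would need G, Z, and H (Gate 3), but G never turns on. Y would need Z and V (Gate 1), but V never turns on.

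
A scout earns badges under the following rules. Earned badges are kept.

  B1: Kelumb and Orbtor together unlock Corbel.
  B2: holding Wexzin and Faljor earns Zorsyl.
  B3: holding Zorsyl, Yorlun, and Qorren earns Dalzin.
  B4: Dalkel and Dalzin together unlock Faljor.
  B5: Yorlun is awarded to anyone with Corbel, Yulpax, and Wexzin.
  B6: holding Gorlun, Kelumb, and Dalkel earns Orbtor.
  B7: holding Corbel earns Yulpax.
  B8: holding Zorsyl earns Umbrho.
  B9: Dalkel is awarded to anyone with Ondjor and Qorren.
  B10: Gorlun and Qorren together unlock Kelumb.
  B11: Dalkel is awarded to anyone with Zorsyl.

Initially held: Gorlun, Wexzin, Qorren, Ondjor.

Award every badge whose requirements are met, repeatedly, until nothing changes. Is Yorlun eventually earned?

With Gorlun and Qorren, Kelumb is earned (B10).
With Ondjor and Qorren, Dalkel is earned (B9).
With Gorlun, Kelumb, and Dalkel, Orbtor is earned (B6).
With Kelumb and Orbtor, Corbel is earned (B1).
With Corbel, Yulpax is earned (B7).
With Corbel, Yulpax, and Wexzin, Yorlun is earned (B5).

Yes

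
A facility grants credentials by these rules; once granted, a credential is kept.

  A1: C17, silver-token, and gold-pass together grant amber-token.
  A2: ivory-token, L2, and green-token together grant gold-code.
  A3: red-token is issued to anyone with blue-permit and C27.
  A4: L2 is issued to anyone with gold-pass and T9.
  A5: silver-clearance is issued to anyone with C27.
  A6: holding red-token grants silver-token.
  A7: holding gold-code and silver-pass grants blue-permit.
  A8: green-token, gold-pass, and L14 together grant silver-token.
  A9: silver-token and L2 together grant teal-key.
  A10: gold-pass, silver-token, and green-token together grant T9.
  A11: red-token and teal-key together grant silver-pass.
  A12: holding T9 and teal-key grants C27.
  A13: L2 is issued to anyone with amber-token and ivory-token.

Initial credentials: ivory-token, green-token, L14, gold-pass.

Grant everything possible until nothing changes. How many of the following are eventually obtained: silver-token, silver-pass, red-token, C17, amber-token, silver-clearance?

2

Holding green-token, gold-pass, and L14 grants silver-token (A8).
Holding gold-pass, silver-token, and green-token grants T9 (A10).
Holding gold-pass and T9 grants L2 (A4).
Holding silver-token and L2 grants teal-key (A9).
Holding T9 and teal-key grants C27 (A12).
Holding C27 grants silver-clearance (A5).
silver-token: reached.
silver-pass would need red-token and teal-key (A11), but red-token is never granted.
red-token would need blue-permit and C27 (A3), but blue-permit is never granted.
No rule produces C17, and it is not given.
amber-token would need C17, silver-token, and gold-pass (A1), but C17 is never granted.
silver-clearance: reached.
Reached: silver-token and silver-clearance — 2 of the 6.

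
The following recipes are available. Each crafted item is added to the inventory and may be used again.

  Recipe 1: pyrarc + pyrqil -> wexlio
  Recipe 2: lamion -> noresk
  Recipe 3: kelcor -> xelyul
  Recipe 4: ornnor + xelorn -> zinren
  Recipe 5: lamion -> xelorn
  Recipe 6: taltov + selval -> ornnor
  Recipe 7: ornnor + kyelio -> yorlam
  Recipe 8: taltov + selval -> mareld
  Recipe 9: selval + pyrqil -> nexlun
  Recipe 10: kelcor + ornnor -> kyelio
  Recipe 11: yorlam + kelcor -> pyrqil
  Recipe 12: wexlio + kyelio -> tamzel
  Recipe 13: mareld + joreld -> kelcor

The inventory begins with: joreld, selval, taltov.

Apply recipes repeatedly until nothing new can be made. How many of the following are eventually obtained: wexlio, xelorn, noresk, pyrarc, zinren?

wexlio would need pyrarc and pyrqil (Recipe 1), but pyrarc is never obtained.
xelorn would need lamion (Recipe 5), but lamion is never obtained.
noresk would need lamion (Recipe 2), but lamion is never obtained.
No rule produces pyrarc, and it is not given.
zinren would need ornnor and xelorn (Recipe 4), but xelorn is never obtained.
None of the 5 are reached.

0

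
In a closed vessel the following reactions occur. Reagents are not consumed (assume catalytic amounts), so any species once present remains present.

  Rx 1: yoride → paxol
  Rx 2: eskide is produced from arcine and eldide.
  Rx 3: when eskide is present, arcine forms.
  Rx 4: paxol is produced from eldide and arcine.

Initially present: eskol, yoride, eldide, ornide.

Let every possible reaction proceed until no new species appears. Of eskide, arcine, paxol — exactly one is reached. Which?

yoride present → paxol forms (Rx 1).
arcine would need eskide (Rx 3), but eskide never forms. eskide would need arcine and eldide (Rx 2), but arcine never forms.

paxol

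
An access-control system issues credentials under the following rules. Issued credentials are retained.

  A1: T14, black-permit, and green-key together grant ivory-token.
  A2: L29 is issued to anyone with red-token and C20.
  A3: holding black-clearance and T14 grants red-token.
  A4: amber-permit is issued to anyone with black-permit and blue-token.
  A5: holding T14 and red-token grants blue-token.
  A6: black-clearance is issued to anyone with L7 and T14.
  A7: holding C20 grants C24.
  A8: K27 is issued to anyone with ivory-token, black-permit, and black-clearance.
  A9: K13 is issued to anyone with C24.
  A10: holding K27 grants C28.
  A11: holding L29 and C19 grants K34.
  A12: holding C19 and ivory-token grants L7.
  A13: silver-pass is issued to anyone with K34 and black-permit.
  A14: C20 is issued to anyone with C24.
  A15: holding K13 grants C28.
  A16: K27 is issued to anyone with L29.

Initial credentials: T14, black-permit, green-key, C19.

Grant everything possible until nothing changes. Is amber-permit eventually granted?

Holding T14, black-permit, and green-key grants ivory-token (A1).
Holding C19 and ivory-token grants L7 (A12).
Holding L7 and T14 grants black-clearance (A6).
Holding black-clearance and T14 grants red-token (A3).
Holding T14 and red-token grants blue-token (A5).
Holding black-permit and blue-token grants amber-permit (A4).

Yes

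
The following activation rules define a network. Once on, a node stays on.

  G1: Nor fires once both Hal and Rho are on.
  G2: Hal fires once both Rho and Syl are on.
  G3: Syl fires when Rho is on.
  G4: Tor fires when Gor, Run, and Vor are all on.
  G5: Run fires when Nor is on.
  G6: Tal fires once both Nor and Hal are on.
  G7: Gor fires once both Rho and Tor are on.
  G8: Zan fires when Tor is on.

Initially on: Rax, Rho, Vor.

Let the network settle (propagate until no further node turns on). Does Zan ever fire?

No

Zan would need Tor (G8), but Tor never turns on.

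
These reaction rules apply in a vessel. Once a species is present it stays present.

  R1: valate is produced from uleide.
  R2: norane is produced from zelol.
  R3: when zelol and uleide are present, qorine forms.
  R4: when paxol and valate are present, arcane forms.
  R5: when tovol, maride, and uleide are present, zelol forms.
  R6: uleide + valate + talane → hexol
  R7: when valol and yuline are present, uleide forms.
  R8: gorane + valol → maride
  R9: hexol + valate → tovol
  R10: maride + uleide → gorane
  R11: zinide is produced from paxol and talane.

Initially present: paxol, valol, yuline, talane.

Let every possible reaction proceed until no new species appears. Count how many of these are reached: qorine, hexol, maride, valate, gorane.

valol and yuline present → uleide forms (R7).
uleide present → valate forms (R1).
uleide, valate, and talane present → hexol forms (R6).
qorine would need zelol and uleide (R3), but zelol never forms.
hexol: reached.
maride would need gorane and valol (R8), but gorane never forms.
valate: reached.
gorane would need maride and uleide (R10), but maride never forms.
Reached: hexol and valate — 2 of the 5.

2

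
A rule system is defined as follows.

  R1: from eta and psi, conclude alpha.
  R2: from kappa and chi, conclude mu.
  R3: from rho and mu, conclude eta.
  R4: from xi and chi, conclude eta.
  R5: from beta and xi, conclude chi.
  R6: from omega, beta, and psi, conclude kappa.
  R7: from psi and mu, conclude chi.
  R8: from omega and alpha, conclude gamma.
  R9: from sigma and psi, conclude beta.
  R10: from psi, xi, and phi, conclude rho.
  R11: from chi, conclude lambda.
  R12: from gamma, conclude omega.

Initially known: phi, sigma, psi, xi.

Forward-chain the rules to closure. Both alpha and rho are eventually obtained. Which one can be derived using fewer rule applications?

rho

rho: psi, xi, and phi hold, so rho follows (R10). [1 rule application]
alpha: sigma and psi hold, so beta follows (R9). From beta and xi, R5 gives chi. xi and chi hold, so eta follows (R4). eta and psi hold, so alpha follows (R1). [4 rule applications]
rho needs fewer.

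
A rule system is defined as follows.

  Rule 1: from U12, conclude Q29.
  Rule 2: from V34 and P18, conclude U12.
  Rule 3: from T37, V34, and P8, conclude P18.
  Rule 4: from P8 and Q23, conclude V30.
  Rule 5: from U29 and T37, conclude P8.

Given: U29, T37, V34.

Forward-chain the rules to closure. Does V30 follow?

No

V30 would need P8 and Q23 (Rule 4), but Q23 is never established.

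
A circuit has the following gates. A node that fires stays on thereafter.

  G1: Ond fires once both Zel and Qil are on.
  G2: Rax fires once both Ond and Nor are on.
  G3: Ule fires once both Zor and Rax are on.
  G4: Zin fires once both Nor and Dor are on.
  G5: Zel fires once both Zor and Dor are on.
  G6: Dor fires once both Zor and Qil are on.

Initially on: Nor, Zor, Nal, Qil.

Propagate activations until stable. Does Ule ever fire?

Yes

Zor and Qil are on, so Dor fires (G6).
Zor and Dor are on, so Zel fires (G5).
G1: Zel and Qil on → Ond on.
Ond and Nor are on, so Rax fires (G2).
Zor and Rax are on, so Ule fires (G3).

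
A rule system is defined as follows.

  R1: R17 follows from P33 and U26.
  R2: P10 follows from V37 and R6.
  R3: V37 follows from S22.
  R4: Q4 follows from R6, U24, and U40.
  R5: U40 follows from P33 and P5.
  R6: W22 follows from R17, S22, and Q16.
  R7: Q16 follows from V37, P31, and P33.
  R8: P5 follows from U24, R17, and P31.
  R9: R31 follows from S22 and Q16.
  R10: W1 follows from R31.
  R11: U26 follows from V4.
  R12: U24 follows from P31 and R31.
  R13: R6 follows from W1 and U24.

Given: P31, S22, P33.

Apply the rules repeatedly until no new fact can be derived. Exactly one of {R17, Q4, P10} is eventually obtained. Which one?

From S22, R3 gives V37.
From V37, P31, and P33, R7 gives Q16.
From S22 and Q16, R9 gives R31.
P31 and R31 hold, so U24 follows (R12).
R31 holds, so W1 follows (R10).
From W1 and U24, R13 gives R6.
V37 and R6 hold, so P10 follows (R2).
Q4 would need R6, U24, and U40 (R4), but U40 is never established. R17 would need P33 and U26 (R1), but U26 is never established.

P10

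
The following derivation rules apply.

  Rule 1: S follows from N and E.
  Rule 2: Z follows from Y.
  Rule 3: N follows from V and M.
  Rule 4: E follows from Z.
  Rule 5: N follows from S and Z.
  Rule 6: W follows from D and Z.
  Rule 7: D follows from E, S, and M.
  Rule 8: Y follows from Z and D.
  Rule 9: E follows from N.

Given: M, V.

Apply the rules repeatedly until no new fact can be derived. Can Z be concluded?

No

Z would need Y (Rule 2), but Y is never established.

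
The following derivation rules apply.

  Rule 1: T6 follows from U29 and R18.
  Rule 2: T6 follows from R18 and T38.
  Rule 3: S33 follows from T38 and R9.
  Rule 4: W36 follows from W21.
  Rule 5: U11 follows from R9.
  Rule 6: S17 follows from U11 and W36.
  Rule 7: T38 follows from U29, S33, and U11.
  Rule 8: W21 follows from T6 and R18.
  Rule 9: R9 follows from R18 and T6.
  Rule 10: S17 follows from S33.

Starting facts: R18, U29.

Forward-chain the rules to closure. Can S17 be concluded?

From U29 and R18, Rule 1 gives T6.
T6 and R18 hold, so W21 follows (Rule 8).
R18 and T6 hold, so R9 follows (Rule 9).
W21 holds, so W36 follows (Rule 4).
R9 holds, so U11 follows (Rule 5).
From U11 and W36, Rule 6 gives S17.

Yes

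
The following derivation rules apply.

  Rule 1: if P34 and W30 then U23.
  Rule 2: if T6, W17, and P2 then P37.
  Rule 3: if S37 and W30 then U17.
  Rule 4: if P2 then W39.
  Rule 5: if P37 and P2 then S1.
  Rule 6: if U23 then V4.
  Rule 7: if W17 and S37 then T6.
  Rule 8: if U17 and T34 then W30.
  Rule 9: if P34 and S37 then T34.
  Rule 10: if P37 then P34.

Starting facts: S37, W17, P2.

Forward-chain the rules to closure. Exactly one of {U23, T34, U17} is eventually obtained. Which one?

From W17 and S37, Rule 7 gives T6.
T6, W17, and P2 hold, so P37 follows (Rule 2).
P37 holds, so P34 follows (Rule 10).
From P34 and S37, Rule 9 gives T34.
U23 would need P34 and W30 (Rule 1), but W30 is never established. U17 would need S37 and W30 (Rule 3), but W30 is never established.

T34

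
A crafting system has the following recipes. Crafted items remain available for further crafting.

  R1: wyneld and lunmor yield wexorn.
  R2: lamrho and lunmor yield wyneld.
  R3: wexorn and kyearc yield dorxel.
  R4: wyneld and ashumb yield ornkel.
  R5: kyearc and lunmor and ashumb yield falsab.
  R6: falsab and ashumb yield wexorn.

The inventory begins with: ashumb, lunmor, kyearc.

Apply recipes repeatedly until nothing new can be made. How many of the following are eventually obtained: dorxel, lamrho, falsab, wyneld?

2

Using R5, kyearc, lunmor, and ashumb make falsab.
Using R6, falsab and ashumb make wexorn.
Using R3, wexorn and kyearc make dorxel.
dorxel: reached.
No rule produces lamrho, and it is not given.
falsab: reached.
wyneld would need lamrho and lunmor (R2), but lamrho is never obtained.
Reached: dorxel and falsab — 2 of the 4.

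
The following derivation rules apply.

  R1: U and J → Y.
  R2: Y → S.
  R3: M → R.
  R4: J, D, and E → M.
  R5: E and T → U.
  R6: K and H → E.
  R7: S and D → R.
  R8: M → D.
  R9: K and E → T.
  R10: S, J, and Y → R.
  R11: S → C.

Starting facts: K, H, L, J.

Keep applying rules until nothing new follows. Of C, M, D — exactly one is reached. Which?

From K and H, R6 gives E.
From K and E, R9 gives T.
E and T hold, so U follows (R5).
From U and J, R1 gives Y.
From Y, R2 gives S.
From S, R11 gives C.
M would need J, D, and E (R4), but D is never established. D would need M (R8), but M is never established.

C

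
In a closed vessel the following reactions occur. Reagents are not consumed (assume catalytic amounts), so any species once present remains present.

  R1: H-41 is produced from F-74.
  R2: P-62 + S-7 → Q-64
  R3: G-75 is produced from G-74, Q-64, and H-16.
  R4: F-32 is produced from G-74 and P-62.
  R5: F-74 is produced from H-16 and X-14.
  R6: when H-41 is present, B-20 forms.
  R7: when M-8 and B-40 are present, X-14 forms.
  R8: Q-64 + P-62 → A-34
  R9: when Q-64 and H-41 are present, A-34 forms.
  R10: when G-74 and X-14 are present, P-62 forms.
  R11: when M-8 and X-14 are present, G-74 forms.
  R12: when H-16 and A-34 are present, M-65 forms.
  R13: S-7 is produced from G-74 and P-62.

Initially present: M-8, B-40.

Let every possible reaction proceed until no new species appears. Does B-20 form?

B-20 would need H-41 (R6), but H-41 never forms.

No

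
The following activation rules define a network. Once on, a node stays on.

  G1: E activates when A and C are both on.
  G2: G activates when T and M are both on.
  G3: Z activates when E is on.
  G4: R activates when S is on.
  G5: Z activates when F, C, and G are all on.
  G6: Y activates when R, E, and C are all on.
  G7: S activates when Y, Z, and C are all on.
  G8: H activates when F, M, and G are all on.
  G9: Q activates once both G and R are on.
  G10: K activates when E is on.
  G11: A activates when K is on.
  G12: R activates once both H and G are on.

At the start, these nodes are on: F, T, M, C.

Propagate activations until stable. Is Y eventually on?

No

Y would need R, E, and C (G6), but E never turns on.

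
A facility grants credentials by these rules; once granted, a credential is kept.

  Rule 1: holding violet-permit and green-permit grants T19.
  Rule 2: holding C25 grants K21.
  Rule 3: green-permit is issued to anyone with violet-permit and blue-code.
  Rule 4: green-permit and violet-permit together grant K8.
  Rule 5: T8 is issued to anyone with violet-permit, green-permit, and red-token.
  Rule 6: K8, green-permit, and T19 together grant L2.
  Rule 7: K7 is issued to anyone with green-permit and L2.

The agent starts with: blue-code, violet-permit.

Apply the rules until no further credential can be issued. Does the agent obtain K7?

Yes

Holding violet-permit and blue-code grants green-permit (Rule 3).
Holding violet-permit and green-permit grants T19 (Rule 1).
Holding green-permit and violet-permit grants K8 (Rule 4).
Holding K8, green-permit, and T19 grants L2 (Rule 6).
Holding green-permit and L2 grants K7 (Rule 7).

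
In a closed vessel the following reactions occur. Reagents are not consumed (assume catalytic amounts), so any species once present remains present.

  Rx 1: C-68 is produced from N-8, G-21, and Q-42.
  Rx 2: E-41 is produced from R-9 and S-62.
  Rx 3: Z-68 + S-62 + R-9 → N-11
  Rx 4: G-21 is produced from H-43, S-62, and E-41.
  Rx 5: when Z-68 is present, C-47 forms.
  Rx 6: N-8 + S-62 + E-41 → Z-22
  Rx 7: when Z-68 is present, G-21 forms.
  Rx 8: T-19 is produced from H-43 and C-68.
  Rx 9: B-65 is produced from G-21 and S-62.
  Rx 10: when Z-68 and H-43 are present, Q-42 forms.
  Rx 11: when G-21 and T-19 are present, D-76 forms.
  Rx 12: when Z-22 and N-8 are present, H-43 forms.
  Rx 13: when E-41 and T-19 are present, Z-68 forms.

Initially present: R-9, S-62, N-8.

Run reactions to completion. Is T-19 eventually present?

No

T-19 would need H-43 and C-68 (Rx 8), but C-68 never forms.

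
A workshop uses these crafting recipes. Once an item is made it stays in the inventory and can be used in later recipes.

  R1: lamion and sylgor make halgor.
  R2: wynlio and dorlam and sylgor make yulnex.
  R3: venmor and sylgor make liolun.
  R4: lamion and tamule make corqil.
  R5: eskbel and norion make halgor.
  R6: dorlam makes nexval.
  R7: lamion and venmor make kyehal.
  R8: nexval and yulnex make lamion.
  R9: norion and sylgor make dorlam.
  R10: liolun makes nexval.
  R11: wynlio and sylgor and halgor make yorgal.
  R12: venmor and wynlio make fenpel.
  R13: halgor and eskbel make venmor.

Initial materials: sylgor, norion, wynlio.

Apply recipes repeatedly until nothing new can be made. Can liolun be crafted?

liolun would need venmor and sylgor (R3), but venmor is never obtained.

No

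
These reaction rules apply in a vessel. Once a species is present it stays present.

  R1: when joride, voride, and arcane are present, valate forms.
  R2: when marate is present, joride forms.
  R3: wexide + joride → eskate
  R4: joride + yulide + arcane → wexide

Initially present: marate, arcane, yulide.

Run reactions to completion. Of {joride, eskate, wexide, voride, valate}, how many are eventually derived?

3

marate present → joride forms (R2).
joride, yulide, and arcane present → wexide forms (R4).
wexide and joride present → eskate forms (R3).
joride: reached.
eskate: reached.
wexide: reached.
No rule produces voride, and it is not given.
valate would need joride, voride, and arcane (R1), but voride never forms.
Reached: joride, eskate, and wexide — 3 of the 5.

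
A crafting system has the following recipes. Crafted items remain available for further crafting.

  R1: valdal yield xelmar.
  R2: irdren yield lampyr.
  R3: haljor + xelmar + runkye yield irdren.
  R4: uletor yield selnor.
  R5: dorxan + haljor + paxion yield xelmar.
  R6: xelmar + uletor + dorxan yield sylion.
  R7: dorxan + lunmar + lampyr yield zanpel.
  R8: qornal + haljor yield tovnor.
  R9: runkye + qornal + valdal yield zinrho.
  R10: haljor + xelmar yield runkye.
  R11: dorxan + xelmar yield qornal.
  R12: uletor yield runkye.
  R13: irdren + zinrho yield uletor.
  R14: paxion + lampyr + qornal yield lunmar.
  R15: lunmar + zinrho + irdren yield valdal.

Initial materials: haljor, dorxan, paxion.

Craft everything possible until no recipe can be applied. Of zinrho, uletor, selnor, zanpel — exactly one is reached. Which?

zanpel

Using R5, dorxan, haljor, and paxion make xelmar.
Using R11, dorxan and xelmar make qornal.
Using R10, haljor and xelmar make runkye.
Using R3, haljor, xelmar, and runkye make irdren.
Using R2, irdren makes lampyr.
paxion + lampyr + qornal → lunmar (R14).
dorxan + lunmar + lampyr → zanpel (R7).
selnor would need uletor (R4), but uletor is never obtained. uletor would need irdren and zinrho (R13), but zinrho is never obtained. zinrho would need runkye, qornal, and valdal (R9), but valdal is never obtained.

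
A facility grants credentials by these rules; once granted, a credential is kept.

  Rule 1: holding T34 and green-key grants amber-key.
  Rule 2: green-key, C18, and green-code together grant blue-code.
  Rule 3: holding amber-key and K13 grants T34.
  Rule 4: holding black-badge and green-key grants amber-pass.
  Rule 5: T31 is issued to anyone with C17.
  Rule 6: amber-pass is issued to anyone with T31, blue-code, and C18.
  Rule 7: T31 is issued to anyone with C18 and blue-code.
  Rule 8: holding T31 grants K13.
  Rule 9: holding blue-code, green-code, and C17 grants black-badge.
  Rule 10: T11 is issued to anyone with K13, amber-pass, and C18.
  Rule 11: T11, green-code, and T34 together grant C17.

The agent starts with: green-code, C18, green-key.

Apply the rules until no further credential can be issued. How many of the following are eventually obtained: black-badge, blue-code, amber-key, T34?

1

Holding green-key, C18, and green-code grants blue-code (Rule 2).
black-badge would need blue-code, green-code, and C17 (Rule 9), but C17 is never granted.
blue-code: reached.
amber-key would need T34 and green-key (Rule 1), but T34 is never granted.
T34 would need amber-key and K13 (Rule 3), but amber-key is never granted.
Reached: blue-code — 1 of the 4.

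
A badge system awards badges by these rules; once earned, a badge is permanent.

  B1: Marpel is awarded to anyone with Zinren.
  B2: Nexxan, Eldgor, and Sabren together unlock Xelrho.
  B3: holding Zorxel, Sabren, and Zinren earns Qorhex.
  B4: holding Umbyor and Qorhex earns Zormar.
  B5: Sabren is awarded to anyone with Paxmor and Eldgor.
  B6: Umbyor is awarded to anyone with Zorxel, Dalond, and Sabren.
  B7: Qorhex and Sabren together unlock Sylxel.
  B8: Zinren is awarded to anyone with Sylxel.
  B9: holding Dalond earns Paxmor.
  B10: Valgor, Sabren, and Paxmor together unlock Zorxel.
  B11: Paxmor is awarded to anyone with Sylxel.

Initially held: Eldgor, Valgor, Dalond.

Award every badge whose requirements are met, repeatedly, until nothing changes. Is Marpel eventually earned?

Marpel would need Zinren (B1), but Zinren is never earned.

No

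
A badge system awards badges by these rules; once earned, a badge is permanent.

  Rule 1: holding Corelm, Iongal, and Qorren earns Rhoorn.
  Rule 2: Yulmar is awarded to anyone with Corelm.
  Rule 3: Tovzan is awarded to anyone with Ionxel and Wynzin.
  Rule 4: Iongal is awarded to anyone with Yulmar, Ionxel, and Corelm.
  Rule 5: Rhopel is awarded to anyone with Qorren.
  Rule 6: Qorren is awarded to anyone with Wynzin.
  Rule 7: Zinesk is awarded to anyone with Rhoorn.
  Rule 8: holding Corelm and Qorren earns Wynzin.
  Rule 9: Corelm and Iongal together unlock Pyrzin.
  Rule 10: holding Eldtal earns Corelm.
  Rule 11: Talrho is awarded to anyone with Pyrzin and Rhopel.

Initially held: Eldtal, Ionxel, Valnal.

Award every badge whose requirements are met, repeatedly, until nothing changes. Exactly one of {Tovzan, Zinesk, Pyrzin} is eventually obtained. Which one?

Pyrzin

With Eldtal, Corelm is earned (Rule 10).
With Corelm, Yulmar is earned (Rule 2).
With Yulmar, Ionxel, and Corelm, Iongal is earned (Rule 4).
With Corelm and Iongal, Pyrzin is earned (Rule 9).
Tovzan would need Ionxel and Wynzin (Rule 3), but Wynzin is never earned. Zinesk would need Rhoorn (Rule 7), but Rhoorn is never earned.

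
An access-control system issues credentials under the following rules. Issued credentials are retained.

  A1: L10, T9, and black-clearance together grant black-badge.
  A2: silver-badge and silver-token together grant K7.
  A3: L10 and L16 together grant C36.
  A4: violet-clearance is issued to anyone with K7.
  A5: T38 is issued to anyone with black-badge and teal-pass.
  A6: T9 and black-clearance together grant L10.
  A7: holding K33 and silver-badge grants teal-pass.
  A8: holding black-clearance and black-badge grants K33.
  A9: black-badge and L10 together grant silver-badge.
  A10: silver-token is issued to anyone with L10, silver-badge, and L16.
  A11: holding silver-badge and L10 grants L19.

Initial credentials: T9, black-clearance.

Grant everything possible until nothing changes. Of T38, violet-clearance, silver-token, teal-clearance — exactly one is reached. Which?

T38

Holding T9 and black-clearance grants L10 (A6).
Holding L10, T9, and black-clearance grants black-badge (A1).
Holding black-clearance and black-badge grants K33 (A8).
Holding black-badge and L10 grants silver-badge (A9).
Holding K33 and silver-badge grants teal-pass (A7).
Holding black-badge and teal-pass grants T38 (A5).
violet-clearance would need K7 (A4), but K7 is never granted. silver-token would need L10, silver-badge, and L16 (A10), but L16 is never granted. No rule produces teal-clearance, and it is not given.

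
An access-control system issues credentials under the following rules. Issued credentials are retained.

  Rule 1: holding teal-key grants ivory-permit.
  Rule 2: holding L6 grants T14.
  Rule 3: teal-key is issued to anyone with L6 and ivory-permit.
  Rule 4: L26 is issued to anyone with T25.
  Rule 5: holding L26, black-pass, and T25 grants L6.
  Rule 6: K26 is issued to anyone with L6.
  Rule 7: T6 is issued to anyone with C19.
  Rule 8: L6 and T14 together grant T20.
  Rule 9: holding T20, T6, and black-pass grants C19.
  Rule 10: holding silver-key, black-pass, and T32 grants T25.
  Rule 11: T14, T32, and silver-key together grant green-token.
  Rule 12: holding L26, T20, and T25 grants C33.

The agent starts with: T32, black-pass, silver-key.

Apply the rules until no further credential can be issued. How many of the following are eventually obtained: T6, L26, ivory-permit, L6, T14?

3

Holding silver-key, black-pass, and T32 grants T25 (Rule 10).
Holding T25 grants L26 (Rule 4).
Holding L26, black-pass, and T25 grants L6 (Rule 5).
Holding L6 grants T14 (Rule 2).
T6 would need C19 (Rule 7), but C19 is never granted.
L26: reached.
ivory-permit would need teal-key (Rule 1), but teal-key is never granted.
L6: reached.
T14: reached.
Reached: L26, L6, and T14 — 3 of the 5.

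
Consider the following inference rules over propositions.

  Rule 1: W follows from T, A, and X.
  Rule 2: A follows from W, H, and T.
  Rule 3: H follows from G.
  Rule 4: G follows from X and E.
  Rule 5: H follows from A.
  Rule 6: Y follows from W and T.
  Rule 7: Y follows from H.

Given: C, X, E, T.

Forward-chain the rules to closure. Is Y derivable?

From X and E, Rule 4 gives G.
G holds, so H follows (Rule 3).
From H, Rule 7 gives Y.

Yes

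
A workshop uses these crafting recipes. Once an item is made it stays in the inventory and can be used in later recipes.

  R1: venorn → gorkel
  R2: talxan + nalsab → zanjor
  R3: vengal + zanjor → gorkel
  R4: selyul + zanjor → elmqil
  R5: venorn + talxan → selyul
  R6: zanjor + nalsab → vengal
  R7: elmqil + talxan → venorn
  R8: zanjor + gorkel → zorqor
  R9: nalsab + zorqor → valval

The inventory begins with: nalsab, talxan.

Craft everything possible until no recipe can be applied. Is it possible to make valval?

talxan + nalsab → zanjor (R2).
zanjor + nalsab → vengal (R6).
Using R3, vengal and zanjor make gorkel.
zanjor + gorkel → zorqor (R8).
Using R9, nalsab and zorqor make valval.

Yes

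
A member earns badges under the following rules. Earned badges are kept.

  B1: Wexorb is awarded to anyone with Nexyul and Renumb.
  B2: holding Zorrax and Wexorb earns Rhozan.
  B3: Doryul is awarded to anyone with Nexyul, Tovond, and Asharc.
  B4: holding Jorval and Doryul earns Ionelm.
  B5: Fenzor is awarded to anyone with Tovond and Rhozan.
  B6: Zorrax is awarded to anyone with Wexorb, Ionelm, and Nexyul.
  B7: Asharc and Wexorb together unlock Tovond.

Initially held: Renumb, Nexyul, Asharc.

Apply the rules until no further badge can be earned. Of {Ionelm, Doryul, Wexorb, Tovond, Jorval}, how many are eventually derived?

With Nexyul and Renumb, Wexorb is earned (B1).
With Asharc and Wexorb, Tovond is earned (B7).
With Nexyul, Tovond, and Asharc, Doryul is earned (B3).
Ionelm would need Jorval and Doryul (B4), but Jorval is never earned.
Doryul: reached.
Wexorb: reached.
Tovond: reached.
No rule produces Jorval, and it is not given.
Reached: Doryul, Wexorb, and Tovond — 3 of the 5.

3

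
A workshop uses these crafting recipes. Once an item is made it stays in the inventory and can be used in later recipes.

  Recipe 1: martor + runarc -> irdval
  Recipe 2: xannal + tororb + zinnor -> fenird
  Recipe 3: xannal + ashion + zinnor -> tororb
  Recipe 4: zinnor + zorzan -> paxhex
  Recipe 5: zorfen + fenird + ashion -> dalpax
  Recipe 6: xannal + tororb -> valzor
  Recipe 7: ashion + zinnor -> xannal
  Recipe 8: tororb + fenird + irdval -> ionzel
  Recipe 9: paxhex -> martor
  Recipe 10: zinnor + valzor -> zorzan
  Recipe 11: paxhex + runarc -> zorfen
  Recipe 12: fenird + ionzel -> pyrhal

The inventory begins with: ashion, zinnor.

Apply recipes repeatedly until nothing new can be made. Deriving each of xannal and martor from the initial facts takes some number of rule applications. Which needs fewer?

xannal: ashion + zinnor -> xannal (Recipe 7). [1 rule application]
martor: Using Recipe 7, ashion and zinnor make xannal. Using Recipe 3, xannal, ashion, and zinnor make tororb. Using Recipe 6, xannal and tororb make valzor. Using Recipe 10, zinnor and valzor make zorzan. zinnor + zorzan -> paxhex (Recipe 4). paxhex -> martor (Recipe 9). [6 rule applications]
xannal needs fewer.

xannal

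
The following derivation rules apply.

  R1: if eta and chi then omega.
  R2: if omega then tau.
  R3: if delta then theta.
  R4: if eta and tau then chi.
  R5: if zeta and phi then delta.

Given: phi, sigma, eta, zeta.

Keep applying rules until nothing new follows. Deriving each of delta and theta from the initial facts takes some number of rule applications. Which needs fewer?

delta: From zeta and phi, R5 gives delta. [1 rule application]
theta: zeta and phi hold, so delta follows (R5). delta holds, so theta follows (R3). [2 rule applications]
delta needs fewer.

delta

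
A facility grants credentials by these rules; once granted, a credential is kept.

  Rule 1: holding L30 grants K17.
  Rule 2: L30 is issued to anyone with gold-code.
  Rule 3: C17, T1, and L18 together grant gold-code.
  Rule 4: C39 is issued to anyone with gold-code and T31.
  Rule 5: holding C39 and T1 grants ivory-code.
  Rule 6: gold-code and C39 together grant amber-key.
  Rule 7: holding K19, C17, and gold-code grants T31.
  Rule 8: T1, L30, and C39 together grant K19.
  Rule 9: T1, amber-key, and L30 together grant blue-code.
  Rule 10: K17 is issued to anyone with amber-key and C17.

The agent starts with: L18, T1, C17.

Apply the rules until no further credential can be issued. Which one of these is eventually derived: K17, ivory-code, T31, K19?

K17

Holding C17, T1, and L18 grants gold-code (Rule 3).
Holding gold-code grants L30 (Rule 2).
Holding L30 grants K17 (Rule 1).
ivory-code would need C39 and T1 (Rule 5), but C39 is never granted. K19 would need T1, L30, and C39 (Rule 8), but C39 is never granted. T31 would need K19, C17, and gold-code (Rule 7), but K19 is never granted.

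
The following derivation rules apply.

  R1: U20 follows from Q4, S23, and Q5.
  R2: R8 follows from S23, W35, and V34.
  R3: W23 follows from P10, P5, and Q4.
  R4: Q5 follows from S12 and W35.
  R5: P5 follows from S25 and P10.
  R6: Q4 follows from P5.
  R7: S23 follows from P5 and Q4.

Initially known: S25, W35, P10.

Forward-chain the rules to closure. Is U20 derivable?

No

U20 would need Q4, S23, and Q5 (R1), but Q5 is never established.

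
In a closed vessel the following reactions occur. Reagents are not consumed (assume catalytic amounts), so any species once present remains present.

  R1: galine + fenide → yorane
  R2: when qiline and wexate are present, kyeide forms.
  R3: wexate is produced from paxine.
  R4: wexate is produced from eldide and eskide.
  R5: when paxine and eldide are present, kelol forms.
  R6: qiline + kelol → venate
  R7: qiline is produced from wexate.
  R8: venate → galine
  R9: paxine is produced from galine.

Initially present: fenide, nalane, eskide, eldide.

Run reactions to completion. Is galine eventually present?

No

galine would need venate (R8), but venate never forms.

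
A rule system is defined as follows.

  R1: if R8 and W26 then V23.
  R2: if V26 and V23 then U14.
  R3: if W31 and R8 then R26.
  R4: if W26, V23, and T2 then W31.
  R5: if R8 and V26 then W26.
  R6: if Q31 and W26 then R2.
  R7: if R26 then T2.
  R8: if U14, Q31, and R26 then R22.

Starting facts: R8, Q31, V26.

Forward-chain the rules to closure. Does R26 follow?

No

R26 would need W31 and R8 (R3), but W31 is never established.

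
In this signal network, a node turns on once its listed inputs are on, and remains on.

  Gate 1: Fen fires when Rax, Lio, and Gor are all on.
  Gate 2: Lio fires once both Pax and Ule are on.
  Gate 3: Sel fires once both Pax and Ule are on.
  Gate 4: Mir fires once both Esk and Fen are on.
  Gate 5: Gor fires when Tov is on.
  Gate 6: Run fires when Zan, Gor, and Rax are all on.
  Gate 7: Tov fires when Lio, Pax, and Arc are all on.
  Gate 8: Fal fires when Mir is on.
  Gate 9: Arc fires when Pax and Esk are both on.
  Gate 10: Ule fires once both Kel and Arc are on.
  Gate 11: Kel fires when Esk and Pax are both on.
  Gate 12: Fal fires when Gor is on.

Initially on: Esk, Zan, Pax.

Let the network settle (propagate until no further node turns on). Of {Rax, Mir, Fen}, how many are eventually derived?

No rule produces Rax, and it is not given.
Mir would need Esk and Fen (Gate 4), but Fen never turns on.
Fen would need Rax, Lio, and Gor (Gate 1), but Rax never turns on.
None of the 3 are reached.

0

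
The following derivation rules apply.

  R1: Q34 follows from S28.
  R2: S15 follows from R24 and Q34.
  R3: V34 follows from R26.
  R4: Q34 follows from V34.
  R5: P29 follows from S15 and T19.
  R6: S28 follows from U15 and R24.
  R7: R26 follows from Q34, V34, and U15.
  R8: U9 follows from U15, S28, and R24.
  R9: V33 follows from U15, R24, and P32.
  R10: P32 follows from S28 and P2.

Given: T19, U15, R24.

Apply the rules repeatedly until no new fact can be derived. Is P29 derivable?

Yes

U15 and R24 hold, so S28 follows (R6).
S28 holds, so Q34 follows (R1).
From R24 and Q34, R2 gives S15.
S15 and T19 hold, so P29 follows (R5).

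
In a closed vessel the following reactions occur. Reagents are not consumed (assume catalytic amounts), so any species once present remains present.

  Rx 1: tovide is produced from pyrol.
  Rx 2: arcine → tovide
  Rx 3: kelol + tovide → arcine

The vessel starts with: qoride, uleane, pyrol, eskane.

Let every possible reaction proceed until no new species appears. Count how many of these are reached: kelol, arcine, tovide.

1

pyrol present → tovide forms (Rx 1).
No rule produces kelol, and it is not given.
arcine would need kelol and tovide (Rx 3), but kelol never forms.
tovide: reached.
Reached: tovide — 1 of the 3.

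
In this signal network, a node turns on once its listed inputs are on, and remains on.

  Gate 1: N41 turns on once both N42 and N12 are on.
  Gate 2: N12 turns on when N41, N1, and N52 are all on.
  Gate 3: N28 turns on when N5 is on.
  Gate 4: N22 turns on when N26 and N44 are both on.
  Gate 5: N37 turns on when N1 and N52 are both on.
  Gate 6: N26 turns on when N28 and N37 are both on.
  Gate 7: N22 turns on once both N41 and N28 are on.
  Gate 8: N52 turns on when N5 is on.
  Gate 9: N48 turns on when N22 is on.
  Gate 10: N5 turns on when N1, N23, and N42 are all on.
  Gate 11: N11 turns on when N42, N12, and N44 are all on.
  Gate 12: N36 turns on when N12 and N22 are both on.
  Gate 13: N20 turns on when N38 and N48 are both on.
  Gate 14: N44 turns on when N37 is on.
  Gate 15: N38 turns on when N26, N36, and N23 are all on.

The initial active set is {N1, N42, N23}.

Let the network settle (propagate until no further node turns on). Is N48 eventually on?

N1, N23, and N42 are on, so N5 turns on (Gate 10).
N5 is on, so N52 turns on (Gate 8).
Gate 3: N5 on → N28 on.
Gate 5: N1 and N52 on → N37 on.
N28 and N37 are on, so N26 turns on (Gate 6).
N37 is on, so N44 turns on (Gate 14).
N26 and N44 are on, so N22 turns on (Gate 4).
N22 is on, so N48 turns on (Gate 9).

Yes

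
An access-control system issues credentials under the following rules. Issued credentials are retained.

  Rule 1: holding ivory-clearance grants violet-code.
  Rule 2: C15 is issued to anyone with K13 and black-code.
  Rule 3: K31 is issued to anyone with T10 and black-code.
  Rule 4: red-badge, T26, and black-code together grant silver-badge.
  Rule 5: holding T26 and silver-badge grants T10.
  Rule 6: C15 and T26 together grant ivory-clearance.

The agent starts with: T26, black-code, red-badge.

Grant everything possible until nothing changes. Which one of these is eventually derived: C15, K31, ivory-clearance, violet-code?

K31

Holding red-badge, T26, and black-code grants silver-badge (Rule 4).
Holding T26 and silver-badge grants T10 (Rule 5).
Holding T10 and black-code grants K31 (Rule 3).
C15 would need K13 and black-code (Rule 2), but K13 is never granted. ivory-clearance would need C15 and T26 (Rule 6), but C15 is never granted. violet-code would need ivory-clearance (Rule 1), but ivory-clearance is never granted.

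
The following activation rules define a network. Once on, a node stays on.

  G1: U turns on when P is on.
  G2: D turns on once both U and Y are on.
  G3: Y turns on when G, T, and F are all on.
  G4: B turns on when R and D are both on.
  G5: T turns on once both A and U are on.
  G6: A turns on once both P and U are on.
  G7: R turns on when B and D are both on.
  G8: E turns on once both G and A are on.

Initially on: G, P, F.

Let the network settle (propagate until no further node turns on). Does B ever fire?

No

B would need R and D (G4), but R never turns on.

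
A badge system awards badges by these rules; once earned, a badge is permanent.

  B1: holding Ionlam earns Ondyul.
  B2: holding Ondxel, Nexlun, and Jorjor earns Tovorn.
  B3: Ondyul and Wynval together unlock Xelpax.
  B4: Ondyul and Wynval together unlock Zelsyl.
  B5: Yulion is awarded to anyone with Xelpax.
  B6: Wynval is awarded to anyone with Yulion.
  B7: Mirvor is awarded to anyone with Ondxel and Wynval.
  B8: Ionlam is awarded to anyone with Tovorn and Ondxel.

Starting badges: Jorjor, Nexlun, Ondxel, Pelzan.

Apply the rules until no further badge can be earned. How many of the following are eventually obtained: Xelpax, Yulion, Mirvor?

Xelpax would need Ondyul and Wynval (B3), but Wynval is never earned.
Yulion would need Xelpax (B5), but Xelpax is never earned.
Mirvor would need Ondxel and Wynval (B7), but Wynval is never earned.
None of the 3 are reached.

0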